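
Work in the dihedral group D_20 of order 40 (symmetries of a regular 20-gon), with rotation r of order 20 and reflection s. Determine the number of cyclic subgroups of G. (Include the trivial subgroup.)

26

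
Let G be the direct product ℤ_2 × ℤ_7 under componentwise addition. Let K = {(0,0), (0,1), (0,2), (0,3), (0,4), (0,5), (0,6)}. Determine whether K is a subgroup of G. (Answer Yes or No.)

Yes

|K| = 7 divides |G| = 14, consistent with Lagrange.
K contains the identity, every element's inverse is in K, and K is closed under +: it is a subgroup.
In fact K = ⟨(0,1)⟩.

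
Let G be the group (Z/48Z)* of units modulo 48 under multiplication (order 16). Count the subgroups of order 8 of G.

7

|G| = 16 and 8 | 16, so subgroups of order 8 are possible by Lagrange.
The subgroups of order 8 are: {1, 11, 13, 23, 25, 35, 37, 47}; {1, 11, 17, 19, 25, 35, 41, 43}; {1, 5, 7, 11, 25, 29, 31, 35}; {1, 5, 13, 17, 25, 29, 37, 41}; … (7 in all).
So G has 7 subgroups of order 8.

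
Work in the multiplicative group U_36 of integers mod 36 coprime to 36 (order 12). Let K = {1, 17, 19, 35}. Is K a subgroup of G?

|K| = 4 divides |G| = 12, consistent with Lagrange.
K contains the identity, every element's inverse is in K, and K is closed under ·: it is a subgroup.

Yes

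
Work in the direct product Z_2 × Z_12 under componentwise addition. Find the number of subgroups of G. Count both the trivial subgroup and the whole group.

16

|G| = 24, so by Lagrange every subgroup order divides 24. Divisors: 1, 2, 3, 4, 6, 8, 12, 24.
Subgroups by order — order 1: 1; order 2: 3; order 3: 1; order 4: 3; order 6: 3; order 8: 1; order 12: 3; order 24: 1.
Total: 1 + 3 + 1 + 3 + 3 + 1 + 3 + 1 = 16.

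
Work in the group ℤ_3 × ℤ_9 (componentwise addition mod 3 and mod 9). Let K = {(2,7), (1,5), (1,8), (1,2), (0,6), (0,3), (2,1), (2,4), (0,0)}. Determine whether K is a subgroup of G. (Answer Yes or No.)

Yes

|K| = 9 divides |G| = 27, consistent with Lagrange.
K contains the identity, every element's inverse is in K, and K is closed under +: it is a subgroup.
In fact K = ⟨(2,4)⟩.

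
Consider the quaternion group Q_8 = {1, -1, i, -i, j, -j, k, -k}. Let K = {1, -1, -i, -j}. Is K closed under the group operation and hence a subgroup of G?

-j ∈ K but its inverse j ∉ K, so K is not a subgroup.

No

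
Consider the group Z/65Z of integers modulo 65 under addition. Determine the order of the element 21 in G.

In Z/65Z, the order of an element a is n/gcd(a, n).
gcd(21, 65) = 1, so |⟨21⟩| = 65/1 = 65.

65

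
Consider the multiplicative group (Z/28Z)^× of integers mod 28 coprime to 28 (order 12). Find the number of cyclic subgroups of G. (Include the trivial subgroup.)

8

Group the elements of G by the cyclic subgroup they generate; each cyclic subgroup of order d accounts for φ(d) elements.
Cyclic subgroups by order — order 1: 1; order 2: 3; order 3: 1; order 6: 3.
Total: 8.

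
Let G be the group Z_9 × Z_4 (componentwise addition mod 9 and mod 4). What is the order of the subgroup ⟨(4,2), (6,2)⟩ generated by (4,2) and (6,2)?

18

|⟨(4,2)⟩| = 18 and |⟨(6,2)⟩| = 6, so |H| is a multiple of lcm(18, 6) = 18 and divides |G| = 36.
Closing under the operation: H = {(0,0), (0,2), (1,0), (1,2), (2,0), (2,2), (3,0), (3,2), (4,0), (4,2), (5,0), (5,2), (6,0), (6,2), (7,0), (7,2), (8,0), (8,2)}, so |H| = 18.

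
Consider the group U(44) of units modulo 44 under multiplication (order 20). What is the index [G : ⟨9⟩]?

4

|⟨9⟩| = 5 and |G| = 20.
By Lagrange, [G : H] = |G|/|H| = 20/5 = 4.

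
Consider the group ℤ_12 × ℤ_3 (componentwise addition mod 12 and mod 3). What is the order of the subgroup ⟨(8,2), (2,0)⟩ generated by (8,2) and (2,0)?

|⟨(8,2)⟩| = 3 and |⟨(2,0)⟩| = 6, so |H| is a multiple of lcm(3, 6) = 6 and divides |G| = 36.
Closing under the operation: H = {(0,0), (0,1), (0,2), (2,0), (2,1), (2,2), (4,0), (4,1), (4,2), (6,0), (6,1), (6,2), (8,0), (8,1), (8,2), (10,0), (10,1), (10,2)}, so |H| = 18.

18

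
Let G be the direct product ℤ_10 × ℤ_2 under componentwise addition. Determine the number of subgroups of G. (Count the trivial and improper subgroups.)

10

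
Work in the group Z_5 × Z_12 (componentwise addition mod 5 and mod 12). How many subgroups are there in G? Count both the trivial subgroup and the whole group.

|G| = 60, so by Lagrange every subgroup order divides 60. Divisors: 1, 2, 3, 4, 5, 6, 10, 12, 15, 20, 30, 60.
Subgroups by order — order 1: 1; order 2: 1; order 3: 1; order 4: 1; order 5: 1; order 6: 1; order 10: 1; order 12: 1; order 15: 1; order 20: 1; order 30: 1; order 60: 1.
Total: 1 + 1 + 1 + 1 + 1 + 1 + 1 + 1 + 1 + 1 + 1 + 1 = 12.

12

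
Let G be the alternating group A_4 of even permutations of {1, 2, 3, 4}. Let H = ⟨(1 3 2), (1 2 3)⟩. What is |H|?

3

|⟨(1 3 2)⟩| = 3 and |⟨(1 2 3)⟩| = 3, so |H| is a multiple of lcm(3, 3) = 3 and divides |G| = 12.
Closing under the operation: H = {e, (1 2 3), (1 3 2)}, so |H| = 3.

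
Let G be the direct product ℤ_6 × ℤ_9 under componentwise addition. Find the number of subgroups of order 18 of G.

4

|G| = 54 and 18 | 54, so subgroups of order 18 are possible by Lagrange.
The subgroups of order 18 are: {(0,0), (0,1), (0,2), (0,3), (0,4), (0,5), (0,6), (0,7), (0,8), (3,0), (3,1), (3,2), (3,3), (3,4), (3,5), (3,6), (3,7), (3,8)}; {(0,0), (0,3), (0,6), (1,0), (1,3), (1,6), (2,0), (2,3), (2,6), (3,0), (3,3), (3,6), (4,0), (4,3), (4,6), (5,0), (5,3), (5,6)}; {(0,0), (0,3), (0,6), (1,1), (1,4), (1,7), (2,2), (2,5), (2,8), (3,0), (3,3), (3,6), (4,1), (4,4), (4,7), (5,2), (5,5), (5,8)}; {(0,0), (0,3), (0,6), (1,2), (1,5), (1,8), (2,1), (2,4), (2,7), (3,0), (3,3), (3,6), (4,2), (4,5), (4,8), (5,1), (5,4), (5,7)}.
So G has 4 subgroups of order 18.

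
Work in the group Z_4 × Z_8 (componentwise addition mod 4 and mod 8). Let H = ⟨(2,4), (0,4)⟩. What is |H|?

4

|⟨(2,4)⟩| = 2 and |⟨(0,4)⟩| = 2, so |H| is a multiple of lcm(2, 2) = 2 and divides |G| = 32.
Closing under the operation: H = {(0,0), (0,4), (2,0), (2,4)}, so |H| = 4.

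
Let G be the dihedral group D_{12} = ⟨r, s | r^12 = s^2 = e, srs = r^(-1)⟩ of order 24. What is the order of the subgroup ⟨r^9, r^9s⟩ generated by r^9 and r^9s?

8

|⟨r^9⟩| = 4 and |⟨r^9s⟩| = 2, so |H| is a multiple of lcm(4, 2) = 4 and divides |G| = 24.
Closing under the operation: H = {e, r^3, r^6, r^9, s, r^3s, r^6s, r^9s}, so |H| = 8.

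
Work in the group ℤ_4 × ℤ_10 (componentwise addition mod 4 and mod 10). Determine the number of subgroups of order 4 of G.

|G| = 40 and 4 | 40, so subgroups of order 4 are possible by Lagrange.
The subgroups of order 4 are: {(0,0), (0,5), (2,0), (2,5)}; {(0,0), (1,0), (2,0), (3,0)}; {(0,0), (1,5), (2,0), (3,5)}.
So G has 3 subgroups of order 4.

3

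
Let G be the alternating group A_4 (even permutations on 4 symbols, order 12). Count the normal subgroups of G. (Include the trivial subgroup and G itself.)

3

G has 10 subgroups. Checking conjugation-invariance by order — order 1: 1/1 normal; order 2: 0/3 normal; order 3: 0/4 normal; order 4: 1/1 normal; order 12: 1/1 normal.
Total normal subgroups: 3.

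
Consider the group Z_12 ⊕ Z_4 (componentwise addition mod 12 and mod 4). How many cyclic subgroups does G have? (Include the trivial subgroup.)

20

Group the elements of G by the cyclic subgroup they generate; each cyclic subgroup of order d accounts for φ(d) elements.
Cyclic subgroups by order — order 1: 1; order 2: 3; order 3: 1; order 4: 6; order 6: 3; order 12: 6.
Total: 20.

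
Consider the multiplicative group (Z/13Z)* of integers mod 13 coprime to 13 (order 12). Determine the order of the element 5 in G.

Compute successive powers of 5 mod 13: 5, 12, 8, 1; 5^4 ≡ 1 (mod 13).
So |⟨5⟩| = 4.

4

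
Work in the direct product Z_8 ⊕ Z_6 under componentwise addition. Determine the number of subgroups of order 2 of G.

3

|G| = 48 and 2 | 48, so subgroups of order 2 are possible by Lagrange.
The subgroups of order 2 are: {(0,0), (0,3)}; {(0,0), (4,0)}; {(0,0), (4,3)}.
So G has 3 subgroups of order 2.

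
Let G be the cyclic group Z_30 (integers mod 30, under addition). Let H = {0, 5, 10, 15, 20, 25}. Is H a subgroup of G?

|H| = 6 divides |G| = 30, consistent with Lagrange.
H contains the identity, every element's inverse is in H, and H is closed under +: it is a subgroup.
In fact H = ⟨5⟩.

Yes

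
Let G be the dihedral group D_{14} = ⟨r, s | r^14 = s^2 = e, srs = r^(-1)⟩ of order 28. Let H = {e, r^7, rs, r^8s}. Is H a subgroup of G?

Yes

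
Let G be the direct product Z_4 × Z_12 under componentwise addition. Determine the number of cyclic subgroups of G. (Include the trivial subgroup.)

A cyclic subgroup of order d is generated by each of its φ(d) elements of order d, so the cyclic subgroups of order d number (#elements of order d)/φ(d).
Cyclic subgroups by order — order 1: 1; order 2: 3; order 3: 1; order 4: 6; order 6: 3; order 12: 6.
Total: 20.

20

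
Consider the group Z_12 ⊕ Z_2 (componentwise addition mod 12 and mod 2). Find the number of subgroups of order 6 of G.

|G| = 24 and 6 | 24, so subgroups of order 6 are possible by Lagrange.
The subgroups of order 6 are: {(0,0), (0,1), (4,0), (4,1), (8,0), (8,1)}; {(0,0), (2,0), (4,0), (6,0), (8,0), (10,0)}; {(0,0), (2,1), (4,0), (6,1), (8,0), (10,1)}.
So G has 3 subgroups of order 6.

3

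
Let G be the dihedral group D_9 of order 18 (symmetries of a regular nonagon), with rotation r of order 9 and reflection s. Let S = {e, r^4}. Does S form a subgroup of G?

No

r^4 ∈ S but its inverse r^5 ∉ S, so S is not a subgroup.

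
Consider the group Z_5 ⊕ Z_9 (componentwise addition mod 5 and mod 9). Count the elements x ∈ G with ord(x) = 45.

An element (a,b) has order lcm(ord(a), ord(b)); count pairs with lcm equal to 45.
Enumerating gives 24 such elements.

24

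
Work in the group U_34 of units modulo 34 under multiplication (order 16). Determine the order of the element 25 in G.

Compute successive powers of 25 mod 34: 25, 13, 19, 33, 9, 21, 15, 1; 25^8 ≡ 1 (mod 34).
So |⟨25⟩| = 8.

8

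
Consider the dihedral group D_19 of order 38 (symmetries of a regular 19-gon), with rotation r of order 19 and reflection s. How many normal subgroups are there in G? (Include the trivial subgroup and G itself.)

3

G has 22 subgroups. Checking conjugation-invariance by order — order 1: 1/1 normal; order 2: 0/19 normal; order 19: 1/1 normal; order 38: 1/1 normal.
Total normal subgroups: 3.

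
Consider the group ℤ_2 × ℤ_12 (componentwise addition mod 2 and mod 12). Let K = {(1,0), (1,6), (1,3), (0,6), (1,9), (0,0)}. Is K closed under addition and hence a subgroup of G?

Closure fails: (1,0) + (1,3) = (0,3) ∉ K. So K is not a subgroup.

No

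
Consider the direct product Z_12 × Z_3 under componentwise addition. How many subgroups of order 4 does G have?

|G| = 36 and 4 | 36, so subgroups of order 4 are possible by Lagrange.
The subgroups of order 4 are: {(0,0), (3,0), (6,0), (9,0)}.
So G has 1 subgroup of order 4.

1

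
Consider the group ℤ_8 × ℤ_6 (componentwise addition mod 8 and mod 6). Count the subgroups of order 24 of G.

|G| = 48 and 24 | 48, so subgroups of order 24 are possible by Lagrange.
The subgroups of order 24 are: {(0,0), (0,1), (0,2), (0,3), (0,4), (0,5), (2,0), (2,1), (2,2), (2,3), (2,4), (2,5), (4,0), (4,1), (4,2), (4,3), (4,4), (4,5), (6,0), (6,1), (6,2), (6,3), (6,4), (6,5)}; {(0,0), (0,2), (0,4), (1,0), (1,2), (1,4), (2,0), (2,2), (2,4), (3,0), (3,2), (3,4), (4,0), (4,2), (4,4), (5,0), (5,2), (5,4), (6,0), (6,2), (6,4), (7,0), (7,2), (7,4)}; {(0,0), (0,2), (0,4), (1,1), (1,3), (1,5), (2,0), (2,2), (2,4), (3,1), (3,3), (3,5), (4,0), (4,2), (4,4), (5,1), (5,3), (5,5), (6,0), (6,2), (6,4), (7,1), (7,3), (7,5)}.
So G has 3 subgroups of order 24.

3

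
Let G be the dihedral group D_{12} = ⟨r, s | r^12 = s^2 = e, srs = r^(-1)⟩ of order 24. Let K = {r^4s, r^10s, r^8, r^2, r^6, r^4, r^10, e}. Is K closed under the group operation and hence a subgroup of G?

Closure fails: r^4 · r^10s = r^2s ∉ K. So K is not a subgroup.

No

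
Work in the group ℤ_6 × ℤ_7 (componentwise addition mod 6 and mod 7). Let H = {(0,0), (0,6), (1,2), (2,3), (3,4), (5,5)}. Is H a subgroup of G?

(2,3) ∈ H but its inverse (4,4) ∉ H, so H is not a subgroup.

No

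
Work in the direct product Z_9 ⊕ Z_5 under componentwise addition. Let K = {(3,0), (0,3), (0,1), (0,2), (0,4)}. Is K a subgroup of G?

No

The identity (0,0) ∉ K, so K is not a subgroup.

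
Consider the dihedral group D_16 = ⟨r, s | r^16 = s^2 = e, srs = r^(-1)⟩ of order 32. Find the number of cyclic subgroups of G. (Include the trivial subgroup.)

21

Group the elements of G by the cyclic subgroup they generate; each cyclic subgroup of order d accounts for φ(d) elements.
Cyclic subgroups by order — order 1: 1; order 2: 17; order 4: 1; order 8: 1; order 16: 1.
Total: 21.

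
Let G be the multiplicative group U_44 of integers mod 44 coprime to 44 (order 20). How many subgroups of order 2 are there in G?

3

|G| = 20 and 2 | 20, so subgroups of order 2 are possible by Lagrange.
The subgroups of order 2 are: {1, 21}; {1, 23}; {1, 43}.
So G has 3 subgroups of order 2.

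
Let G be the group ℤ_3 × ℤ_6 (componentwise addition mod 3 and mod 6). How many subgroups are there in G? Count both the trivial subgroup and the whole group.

|G| = 18, so by Lagrange every subgroup order divides 18. Divisors: 1, 2, 3, 6, 9, 18.
Subgroups by order — order 1: 1; order 2: 1; order 3: 4; order 6: 4; order 9: 1; order 18: 1.
Total: 1 + 1 + 4 + 4 + 1 + 1 = 12.

12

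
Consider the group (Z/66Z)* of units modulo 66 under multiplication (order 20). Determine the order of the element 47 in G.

Compute successive powers of 47 mod 66: 47, 31, 5, 37, 23, 25, 53, 49, …; 47^10 ≡ 1 (mod 66).
So |⟨47⟩| = 10.

10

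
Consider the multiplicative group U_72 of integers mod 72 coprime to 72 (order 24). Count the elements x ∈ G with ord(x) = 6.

14

Enumerating element orders in G gives 14 elements of order 6.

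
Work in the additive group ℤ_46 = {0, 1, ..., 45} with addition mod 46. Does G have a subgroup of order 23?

23 | 46. A subgroup of order 23 is {0, 2, 4, 6, 8, 10, 12, 14, 16, 18, 20, 22, 24, 26, 28, 30, 32, 34, 36, 38, 40, 42, 44}.

Yes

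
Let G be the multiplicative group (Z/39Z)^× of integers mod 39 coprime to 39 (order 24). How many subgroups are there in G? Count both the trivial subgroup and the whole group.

|G| = 24, so by Lagrange every subgroup order divides 24. Divisors: 1, 2, 3, 4, 6, 8, 12, 24.
Subgroups by order — order 1: 1; order 2: 3; order 3: 1; order 4: 3; order 6: 3; order 8: 1; order 12: 3; order 24: 1.
Total: 1 + 3 + 1 + 3 + 3 + 1 + 3 + 1 = 16.

16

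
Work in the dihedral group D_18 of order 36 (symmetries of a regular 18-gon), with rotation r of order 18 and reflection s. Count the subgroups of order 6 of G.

|G| = 36 and 6 | 36, so subgroups of order 6 are possible by Lagrange.
The subgroups of order 6 are: {e, r^6, r^12, r^4s, r^10s, r^16s}; {e, r^6, r^12, r^5s, r^11s, r^17s}; {e, r^6, r^12, s, r^6s, r^12s}; {e, r^6, r^12, rs, r^7s, r^13s}; … (7 in all).
So G has 7 subgroups of order 6.

7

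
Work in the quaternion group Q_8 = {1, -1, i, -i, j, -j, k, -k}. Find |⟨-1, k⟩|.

4

|⟨-1⟩| = 2 and |⟨k⟩| = 4, so |H| is a multiple of lcm(2, 4) = 4 and divides |G| = 8.
Closing under the operation: H = {1, -1, k, -k}, so |H| = 4.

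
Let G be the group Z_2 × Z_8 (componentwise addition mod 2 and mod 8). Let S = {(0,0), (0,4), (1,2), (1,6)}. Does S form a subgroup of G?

|S| = 4 divides |G| = 16, consistent with Lagrange.
S contains the identity, every element's inverse is in S, and S is closed under +: it is a subgroup.
In fact S = ⟨(1,6)⟩.

Yes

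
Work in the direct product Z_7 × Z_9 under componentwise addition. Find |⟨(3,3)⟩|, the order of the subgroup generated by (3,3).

21

The order of (3,3) in Z_7 × Z_9 is lcm(ord(3) in Z_7, ord(3) in Z_9).
ord(3) = 7 and ord(3) = 3, so |⟨(3,3)⟩| = lcm(7, 3) = 21.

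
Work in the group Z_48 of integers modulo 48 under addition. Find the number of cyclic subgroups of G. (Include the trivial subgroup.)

10

Each element a generates a cyclic subgroup ⟨a⟩; distinct elements may generate the same one (a cyclic group of order d has φ(d) generators).
Cyclic subgroups by order — order 1: 1; order 2: 1; order 3: 1; order 4: 1; order 6: 1; order 8: 1; order 12: 1; order 16: 1; order 24: 1; order 48: 1.
Total: 10.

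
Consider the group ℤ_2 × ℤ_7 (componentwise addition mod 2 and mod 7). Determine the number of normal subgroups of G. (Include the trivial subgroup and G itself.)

G is abelian, so every subgroup is normal.
G has 4 subgroups in total, hence 4 normal subgroups.

4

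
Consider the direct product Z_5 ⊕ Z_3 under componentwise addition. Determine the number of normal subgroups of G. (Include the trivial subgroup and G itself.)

G is abelian, so every subgroup is normal.
G has 4 subgroups in total, hence 4 normal subgroups.

4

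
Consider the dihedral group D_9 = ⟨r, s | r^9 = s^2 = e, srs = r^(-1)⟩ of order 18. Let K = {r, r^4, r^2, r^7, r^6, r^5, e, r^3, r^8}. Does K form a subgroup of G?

Yes

|K| = 9 divides |G| = 18, consistent with Lagrange.
K contains the identity, every element's inverse is in K, and K is closed under ·: it is a subgroup.
In fact K = ⟨r^4⟩.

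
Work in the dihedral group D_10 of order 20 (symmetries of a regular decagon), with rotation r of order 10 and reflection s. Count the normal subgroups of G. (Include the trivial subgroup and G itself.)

7

G has 22 subgroups. Checking conjugation-invariance by order — order 1: 1/1 normal; order 2: 1/11 normal; order 4: 0/5 normal; order 5: 1/1 normal; order 10: 3/3 normal; order 20: 1/1 normal.
Total normal subgroups: 7.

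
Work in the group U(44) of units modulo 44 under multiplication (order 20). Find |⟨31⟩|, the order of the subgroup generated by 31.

10

Compute successive powers of 31 mod 44: 31, 37, 3, 5, 23, 9, 15, 25, …; 31^10 ≡ 1 (mod 44).
So |⟨31⟩| = 10.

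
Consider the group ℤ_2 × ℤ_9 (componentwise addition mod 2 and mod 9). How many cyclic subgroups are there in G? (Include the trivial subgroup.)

6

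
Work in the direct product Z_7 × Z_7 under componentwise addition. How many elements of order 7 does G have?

An element (a,b) has order lcm(ord(a), ord(b)); count pairs with lcm equal to 7.
Enumerating gives 48 such elements.

48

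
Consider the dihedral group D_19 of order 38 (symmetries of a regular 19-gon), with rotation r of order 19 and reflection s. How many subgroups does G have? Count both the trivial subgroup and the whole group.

22

|G| = 38, so by Lagrange every subgroup order divides 38. Divisors: 1, 2, 19, 38.
Subgroups by order — order 1: 1; order 2: 19; order 19: 1; order 38: 1.
Total: 1 + 19 + 1 + 1 = 22.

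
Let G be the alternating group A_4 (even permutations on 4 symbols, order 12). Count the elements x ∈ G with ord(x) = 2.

3

The elements of order 2 are: (1 2)(3 4), (1 3)(2 4), (1 4)(2 3).
That's 3.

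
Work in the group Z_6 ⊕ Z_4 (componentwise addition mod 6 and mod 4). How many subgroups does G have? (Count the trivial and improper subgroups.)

16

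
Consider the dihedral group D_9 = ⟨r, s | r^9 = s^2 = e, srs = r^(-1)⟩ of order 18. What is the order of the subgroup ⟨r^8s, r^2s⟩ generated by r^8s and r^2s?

|⟨r^8s⟩| = 2 and |⟨r^2s⟩| = 2, so |H| is a multiple of lcm(2, 2) = 2 and divides |G| = 18.
Closing under the operation: H = {e, r^3, r^6, r^2s, r^5s, r^8s}, so |H| = 6.

6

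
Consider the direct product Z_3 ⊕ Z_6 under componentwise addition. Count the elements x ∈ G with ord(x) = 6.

8

An element (a,b) has order lcm(ord(a), ord(b)); count pairs with lcm equal to 6.
Enumerating gives 8 such elements.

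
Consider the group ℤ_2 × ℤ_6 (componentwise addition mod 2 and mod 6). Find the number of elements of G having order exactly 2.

3

An element (a,b) has order lcm(ord(a), ord(b)); count pairs with lcm equal to 2.
Enumerating gives 3 such elements.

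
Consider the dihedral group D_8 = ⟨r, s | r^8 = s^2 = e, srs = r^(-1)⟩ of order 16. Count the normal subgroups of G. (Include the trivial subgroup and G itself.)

7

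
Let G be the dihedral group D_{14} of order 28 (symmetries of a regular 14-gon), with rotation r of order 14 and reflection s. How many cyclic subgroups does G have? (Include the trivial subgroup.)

18

A cyclic subgroup of order d is generated by each of its φ(d) elements of order d, so the cyclic subgroups of order d number (#elements of order d)/φ(d).
Cyclic subgroups by order — order 1: 1; order 2: 15; order 7: 1; order 14: 1.
Total: 18.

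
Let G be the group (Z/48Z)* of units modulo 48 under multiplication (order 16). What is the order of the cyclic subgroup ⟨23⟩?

2

Compute successive powers of 23 mod 48: 23, 1; 23^2 ≡ 1 (mod 48).
So |⟨23⟩| = 2.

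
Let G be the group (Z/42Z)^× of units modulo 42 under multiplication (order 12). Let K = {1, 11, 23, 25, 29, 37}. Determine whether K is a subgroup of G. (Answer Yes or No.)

Yes

|K| = 6 divides |G| = 12, consistent with Lagrange.
K contains the identity, every element's inverse is in K, and K is closed under ·: it is a subgroup.
In fact K = ⟨23⟩.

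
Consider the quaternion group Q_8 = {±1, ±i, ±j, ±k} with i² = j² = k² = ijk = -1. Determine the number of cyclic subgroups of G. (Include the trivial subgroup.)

5

Group the elements of G by the cyclic subgroup they generate; each cyclic subgroup of order d accounts for φ(d) elements.
Cyclic subgroups by order — order 1: 1; order 2: 1; order 4: 3.
Total: 5.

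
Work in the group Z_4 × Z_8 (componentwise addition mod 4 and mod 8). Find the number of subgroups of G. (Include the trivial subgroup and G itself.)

|G| = 32, so by Lagrange every subgroup order divides 32. Divisors: 1, 2, 4, 8, 16, 32.
Subgroups by order — order 1: 1; order 2: 3; order 4: 7; order 8: 7; order 16: 3; order 32: 1.
Total: 1 + 3 + 7 + 7 + 3 + 1 = 22.

22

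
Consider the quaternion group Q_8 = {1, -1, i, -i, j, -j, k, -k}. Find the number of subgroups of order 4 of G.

|G| = 8 and 4 | 8, so subgroups of order 4 are possible by Lagrange.
The subgroups of order 4 are: {1, -1, i, -i}; {1, -1, j, -j}; {1, -1, k, -k}.
So G has 3 subgroups of order 4.

3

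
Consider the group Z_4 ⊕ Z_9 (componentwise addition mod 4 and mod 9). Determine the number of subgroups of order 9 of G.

|G| = 36 and 9 | 36, so subgroups of order 9 are possible by Lagrange.
The subgroups of order 9 are: {(0,0), (0,1), (0,2), (0,3), (0,4), (0,5), (0,6), (0,7), (0,8)}.
So G has 1 subgroup of order 9.

1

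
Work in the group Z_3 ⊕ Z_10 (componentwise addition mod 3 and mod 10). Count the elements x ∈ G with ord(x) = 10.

4

An element (a,b) has order lcm(ord(a), ord(b)); count pairs with lcm equal to 10.
Enumerating gives 4 such elements.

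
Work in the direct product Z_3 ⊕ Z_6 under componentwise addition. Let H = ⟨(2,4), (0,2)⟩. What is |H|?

9

|⟨(2,4)⟩| = 3 and |⟨(0,2)⟩| = 3, so |H| is a multiple of lcm(3, 3) = 3 and divides |G| = 18.
Closing under the operation: H = {(0,0), (0,2), (0,4), (1,0), (1,2), (1,4), (2,0), (2,2), (2,4)}, so |H| = 9.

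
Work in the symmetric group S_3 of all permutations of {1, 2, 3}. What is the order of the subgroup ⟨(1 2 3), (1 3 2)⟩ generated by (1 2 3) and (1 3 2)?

|⟨(1 2 3)⟩| = 3 and |⟨(1 3 2)⟩| = 3, so |H| is a multiple of lcm(3, 3) = 3 and divides |G| = 6.
Closing under the operation: H = {e, (1 2 3), (1 3 2)}, so |H| = 3.

3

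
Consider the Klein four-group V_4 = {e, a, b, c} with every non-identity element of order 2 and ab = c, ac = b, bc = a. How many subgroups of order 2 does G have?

3

|G| = 4 and 2 | 4, so subgroups of order 2 are possible by Lagrange.
The subgroups of order 2 are: {e, a}; {e, b}; {e, c}.
So G has 3 subgroups of order 2.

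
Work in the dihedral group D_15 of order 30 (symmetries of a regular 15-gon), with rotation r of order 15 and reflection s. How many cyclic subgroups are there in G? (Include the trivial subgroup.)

Group the elements of G by the cyclic subgroup they generate; each cyclic subgroup of order d accounts for φ(d) elements.
Cyclic subgroups by order — order 1: 1; order 2: 15; order 3: 1; order 5: 1; order 15: 1.
Total: 19.

19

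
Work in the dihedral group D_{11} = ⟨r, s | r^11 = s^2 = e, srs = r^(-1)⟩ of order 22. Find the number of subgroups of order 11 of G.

1

|G| = 22 and 11 | 22, so subgroups of order 11 are possible by Lagrange.
The subgroups of order 11 are: {e, r, r^2, r^3, r^4, r^5, r^6, r^7, r^8, r^9, r^10}.
So G has 1 subgroup of order 11.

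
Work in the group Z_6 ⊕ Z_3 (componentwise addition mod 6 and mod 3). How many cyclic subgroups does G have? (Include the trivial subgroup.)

10

Group the elements of G by the cyclic subgroup they generate; each cyclic subgroup of order d accounts for φ(d) elements.
Cyclic subgroups by order — order 1: 1; order 2: 1; order 3: 4; order 6: 4.
Total: 10.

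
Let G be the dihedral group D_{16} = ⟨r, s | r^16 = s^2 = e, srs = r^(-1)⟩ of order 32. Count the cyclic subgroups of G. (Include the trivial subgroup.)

21

Group the elements of G by the cyclic subgroup they generate; each cyclic subgroup of order d accounts for φ(d) elements.
Cyclic subgroups by order — order 1: 1; order 2: 17; order 4: 1; order 8: 1; order 16: 1.
Total: 21.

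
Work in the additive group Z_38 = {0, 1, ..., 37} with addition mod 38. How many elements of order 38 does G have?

In a cyclic group of order 38, the number of elements of order d (for d | 38) is φ(d).
φ(38) = 18.

18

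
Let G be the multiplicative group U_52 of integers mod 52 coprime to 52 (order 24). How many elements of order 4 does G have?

4

The elements of order 4 are: 5, 21, 31, 47.
That's 4.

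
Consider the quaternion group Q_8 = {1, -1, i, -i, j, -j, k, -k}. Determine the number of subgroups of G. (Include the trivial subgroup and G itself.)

|G| = 8, so by Lagrange every subgroup order divides 8. Divisors: 1, 2, 4, 8.
Subgroups by order — order 1: 1; order 2: 1; order 4: 3; order 8: 1.
Total: 1 + 1 + 3 + 1 = 6.

6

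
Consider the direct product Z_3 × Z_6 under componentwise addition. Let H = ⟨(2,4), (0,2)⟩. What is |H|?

9

|⟨(2,4)⟩| = 3 and |⟨(0,2)⟩| = 3, so |H| is a multiple of lcm(3, 3) = 3 and divides |G| = 18.
Closing under the operation: H = {(0,0), (0,2), (0,4), (1,0), (1,2), (1,4), (2,0), (2,2), (2,4)}, so |H| = 9.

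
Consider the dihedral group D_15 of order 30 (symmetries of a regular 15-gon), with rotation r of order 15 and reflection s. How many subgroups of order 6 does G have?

5

|G| = 30 and 6 | 30, so subgroups of order 6 are possible by Lagrange.
The subgroups of order 6 are: {e, r^5, r^10, s, r^5s, r^10s}; {e, r^5, r^10, rs, r^6s, r^11s}; {e, r^5, r^10, r^2s, r^7s, r^12s}; {e, r^5, r^10, r^3s, r^8s, r^13s}; … (5 in all).
So G has 5 subgroups of order 6.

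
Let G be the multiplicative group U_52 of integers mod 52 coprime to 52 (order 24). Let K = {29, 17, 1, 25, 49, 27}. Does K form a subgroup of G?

No

29 ∈ K but its inverse 9 ∉ K, so K is not a subgroup.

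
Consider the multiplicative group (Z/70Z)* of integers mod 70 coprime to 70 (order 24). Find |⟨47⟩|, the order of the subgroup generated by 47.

Compute successive powers of 47 mod 70: 47, 39, 13, 51, 17, 29, 33, 11, …; 47^12 ≡ 1 (mod 70).
So |⟨47⟩| = 12.

12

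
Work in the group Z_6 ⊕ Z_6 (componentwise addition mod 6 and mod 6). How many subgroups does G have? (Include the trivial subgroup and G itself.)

|G| = 36, so by Lagrange every subgroup order divides 36. Divisors: 1, 2, 3, 4, 6, 9, 12, 18, 36.
Subgroups by order — order 1: 1; order 2: 3; order 3: 4; order 4: 1; order 6: 12; order 9: 1; order 12: 4; order 18: 3; order 36: 1.
Total: 1 + 3 + 4 + 1 + 12 + 1 + 4 + 3 + 1 = 30.

30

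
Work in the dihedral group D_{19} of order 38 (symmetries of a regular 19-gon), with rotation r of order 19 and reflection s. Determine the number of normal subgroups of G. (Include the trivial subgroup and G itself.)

3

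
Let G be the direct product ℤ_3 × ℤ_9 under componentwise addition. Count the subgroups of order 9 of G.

4

|G| = 27 and 9 | 27, so subgroups of order 9 are possible by Lagrange.
The subgroups of order 9 are: {(0,0), (0,1), (0,2), (0,3), (0,4), (0,5), (0,6), (0,7), (0,8)}; {(0,0), (0,3), (0,6), (1,0), (1,3), (1,6), (2,0), (2,3), (2,6)}; {(0,0), (0,3), (0,6), (1,1), (1,4), (1,7), (2,2), (2,5), (2,8)}; {(0,0), (0,3), (0,6), (1,2), (1,5), (1,8), (2,1), (2,4), (2,7)}.
So G has 4 subgroups of order 9.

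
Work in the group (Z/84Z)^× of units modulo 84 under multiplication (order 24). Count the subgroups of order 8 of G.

|G| = 24 and 8 | 24, so subgroups of order 8 are possible by Lagrange.
The subgroups of order 8 are: {1, 13, 29, 41, 43, 55, 71, 83}.
So G has 1 subgroup of order 8.

1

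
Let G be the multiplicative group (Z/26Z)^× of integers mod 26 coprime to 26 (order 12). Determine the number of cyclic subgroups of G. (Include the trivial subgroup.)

6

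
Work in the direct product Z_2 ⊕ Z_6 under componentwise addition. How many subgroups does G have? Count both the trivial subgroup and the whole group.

10

|G| = 12, so by Lagrange every subgroup order divides 12. Divisors: 1, 2, 3, 4, 6, 12.
Subgroups by order — order 1: 1; order 2: 3; order 3: 1; order 4: 1; order 6: 3; order 12: 1.
Total: 1 + 3 + 1 + 1 + 3 + 1 = 10.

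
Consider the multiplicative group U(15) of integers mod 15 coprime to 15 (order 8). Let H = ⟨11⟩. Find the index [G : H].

|⟨11⟩| = 2 and |G| = 8.
By Lagrange, [G : H] = |G|/|H| = 8/2 = 4.

4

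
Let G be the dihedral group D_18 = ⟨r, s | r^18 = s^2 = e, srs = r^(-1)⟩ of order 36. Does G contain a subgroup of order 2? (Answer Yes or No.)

2 | 36. A subgroup of order 2 is {e, r^10s}.

Yes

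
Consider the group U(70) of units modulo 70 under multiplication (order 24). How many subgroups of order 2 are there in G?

|G| = 24 and 2 | 24, so subgroups of order 2 are possible by Lagrange.
The subgroups of order 2 are: {1, 29}; {1, 41}; {1, 69}.
So G has 3 subgroups of order 2.

3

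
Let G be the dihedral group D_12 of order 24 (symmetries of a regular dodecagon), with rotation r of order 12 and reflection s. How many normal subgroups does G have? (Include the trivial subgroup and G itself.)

9

G has 34 subgroups. Checking conjugation-invariance by order — order 1: 1/1 normal; order 2: 1/13 normal; order 3: 1/1 normal; order 4: 1/7 normal; order 6: 1/5 normal; order 8: 0/3 normal; order 12: 3/3 normal; order 24: 1/1 normal.
Total normal subgroups: 9.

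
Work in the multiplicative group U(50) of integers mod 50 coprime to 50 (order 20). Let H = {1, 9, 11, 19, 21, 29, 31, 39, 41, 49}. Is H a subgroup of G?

Yes

|H| = 10 divides |G| = 20, consistent with Lagrange.
H contains the identity, every element's inverse is in H, and H is closed under ·: it is a subgroup.
In fact H = ⟨39⟩.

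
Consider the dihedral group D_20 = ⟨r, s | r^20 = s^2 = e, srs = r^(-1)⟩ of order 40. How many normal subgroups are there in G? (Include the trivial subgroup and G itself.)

9

G has 48 subgroups. Checking conjugation-invariance by order — order 1: 1/1 normal; order 2: 1/21 normal; order 4: 1/11 normal; order 5: 1/1 normal; order 8: 0/5 normal; order 10: 1/5 normal; order 20: 3/3 normal; order 40: 1/1 normal.
Total normal subgroups: 9.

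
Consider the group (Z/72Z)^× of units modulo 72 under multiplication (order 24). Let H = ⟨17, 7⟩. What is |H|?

12

|⟨17⟩| = 2 and |⟨7⟩| = 6, so |H| is a multiple of lcm(2, 6) = 6 and divides |G| = 24.
Closing under the operation: H = {1, 7, 17, 23, 25, 31, 41, 47, 49, 55, 65, 71}, so |H| = 12.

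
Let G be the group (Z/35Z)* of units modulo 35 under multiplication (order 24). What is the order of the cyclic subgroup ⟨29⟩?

2

Compute successive powers of 29 mod 35: 29, 1; 29^2 ≡ 1 (mod 35).
So |⟨29⟩| = 2.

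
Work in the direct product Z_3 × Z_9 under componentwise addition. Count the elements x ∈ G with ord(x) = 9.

18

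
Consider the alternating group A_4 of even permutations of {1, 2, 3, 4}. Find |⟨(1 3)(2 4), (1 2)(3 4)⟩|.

4

|⟨(1 3)(2 4)⟩| = 2 and |⟨(1 2)(3 4)⟩| = 2, so |H| is a multiple of lcm(2, 2) = 2 and divides |G| = 12.
Closing under the operation: H = {e, (1 2)(3 4), (1 3)(2 4), (1 4)(2 3)}, so |H| = 4.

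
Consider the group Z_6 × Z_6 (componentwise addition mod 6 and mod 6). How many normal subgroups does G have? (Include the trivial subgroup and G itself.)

30

G is abelian, so every subgroup is normal.
G has 30 subgroups in total, hence 30 normal subgroups.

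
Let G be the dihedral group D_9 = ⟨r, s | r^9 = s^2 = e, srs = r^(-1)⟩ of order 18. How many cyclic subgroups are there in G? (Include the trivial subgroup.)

12

A cyclic subgroup of order d is generated by each of its φ(d) elements of order d, so the cyclic subgroups of order d number (#elements of order d)/φ(d).
Cyclic subgroups by order — order 1: 1; order 2: 9; order 3: 1; order 9: 1.
Total: 12.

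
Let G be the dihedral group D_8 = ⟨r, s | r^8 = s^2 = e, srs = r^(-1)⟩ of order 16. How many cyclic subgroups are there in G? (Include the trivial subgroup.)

12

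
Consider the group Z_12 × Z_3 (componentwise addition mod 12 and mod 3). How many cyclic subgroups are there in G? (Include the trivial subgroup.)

15

Each element a generates a cyclic subgroup ⟨a⟩; distinct elements may generate the same one (a cyclic group of order d has φ(d) generators).
Cyclic subgroups by order — order 1: 1; order 2: 1; order 3: 4; order 4: 1; order 6: 4; order 12: 4.
Total: 15.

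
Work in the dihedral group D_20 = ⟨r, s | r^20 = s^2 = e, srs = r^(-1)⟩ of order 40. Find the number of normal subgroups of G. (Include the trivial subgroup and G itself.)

9

G has 48 subgroups. Checking conjugation-invariance by order — order 1: 1/1 normal; order 2: 1/21 normal; order 4: 1/11 normal; order 5: 1/1 normal; order 8: 0/5 normal; order 10: 1/5 normal; order 20: 3/3 normal; order 40: 1/1 normal.
Total normal subgroups: 9.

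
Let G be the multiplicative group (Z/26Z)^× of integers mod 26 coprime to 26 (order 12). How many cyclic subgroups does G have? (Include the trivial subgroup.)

Each element a generates a cyclic subgroup ⟨a⟩; distinct elements may generate the same one (a cyclic group of order d has φ(d) generators).
Cyclic subgroups by order — order 1: 1; order 2: 1; order 3: 1; order 4: 1; order 6: 1; order 12: 1.
Total: 6.

6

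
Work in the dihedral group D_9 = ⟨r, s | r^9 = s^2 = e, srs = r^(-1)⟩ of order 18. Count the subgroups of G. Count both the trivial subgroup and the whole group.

16

|G| = 18, so by Lagrange every subgroup order divides 18. Divisors: 1, 2, 3, 6, 9, 18.
Subgroups by order — order 1: 1; order 2: 9; order 3: 1; order 6: 3; order 9: 1; order 18: 1.
Total: 1 + 9 + 1 + 3 + 1 + 1 = 16.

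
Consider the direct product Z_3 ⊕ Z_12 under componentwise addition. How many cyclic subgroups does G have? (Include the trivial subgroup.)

Each element a generates a cyclic subgroup ⟨a⟩; distinct elements may generate the same one (a cyclic group of order d has φ(d) generators).
Cyclic subgroups by order — order 1: 1; order 2: 1; order 3: 4; order 4: 1; order 6: 4; order 12: 4.
Total: 15.

15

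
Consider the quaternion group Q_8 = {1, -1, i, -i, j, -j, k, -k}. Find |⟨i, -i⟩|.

|⟨i⟩| = 4 and |⟨-i⟩| = 4, so |H| is a multiple of lcm(4, 4) = 4 and divides |G| = 8.
Closing under the operation: H = {1, -1, i, -i}, so |H| = 4.

4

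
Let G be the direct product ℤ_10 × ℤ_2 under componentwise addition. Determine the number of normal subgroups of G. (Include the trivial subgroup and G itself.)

G is abelian, so every subgroup is normal.
G has 10 subgroups in total, hence 10 normal subgroups.

10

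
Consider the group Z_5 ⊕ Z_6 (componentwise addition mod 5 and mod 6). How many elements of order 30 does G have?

An element (a,b) has order lcm(ord(a), ord(b)); count pairs with lcm equal to 30.
Enumerating gives 8 such elements.

8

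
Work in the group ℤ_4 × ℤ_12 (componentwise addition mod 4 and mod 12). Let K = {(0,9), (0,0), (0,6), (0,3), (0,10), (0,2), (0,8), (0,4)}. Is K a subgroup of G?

No

Closure fails: (0,4) + (0,3) = (0,7) ∉ K. So K is not a subgroup.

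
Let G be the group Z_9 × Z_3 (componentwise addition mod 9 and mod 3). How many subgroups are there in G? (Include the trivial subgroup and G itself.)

10

|G| = 27, so by Lagrange every subgroup order divides 27. Divisors: 1, 3, 9, 27.
Subgroups by order — order 1: 1; order 3: 4; order 9: 4; order 27: 1.
Total: 1 + 4 + 4 + 1 = 10.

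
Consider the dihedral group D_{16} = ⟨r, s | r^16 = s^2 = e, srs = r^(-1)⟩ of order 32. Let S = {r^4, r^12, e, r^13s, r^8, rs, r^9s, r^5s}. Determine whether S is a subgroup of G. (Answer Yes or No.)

|S| = 8 divides |G| = 32, consistent with Lagrange.
S contains the identity, every element's inverse is in S, and S is closed under ·: it is a subgroup.

Yes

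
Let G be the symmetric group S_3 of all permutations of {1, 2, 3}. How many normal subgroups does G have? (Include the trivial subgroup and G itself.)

3

G has 6 subgroups. Checking conjugation-invariance by order — order 1: 1/1 normal; order 2: 0/3 normal; order 3: 1/1 normal; order 6: 1/1 normal.
Total normal subgroups: 3.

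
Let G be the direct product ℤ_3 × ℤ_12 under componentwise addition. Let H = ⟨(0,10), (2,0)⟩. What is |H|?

|⟨(0,10)⟩| = 6 and |⟨(2,0)⟩| = 3, so |H| is a multiple of lcm(6, 3) = 6 and divides |G| = 36.
Closing under the operation: H = {(0,0), (0,2), (0,4), (0,6), (0,8), (0,10), (1,0), (1,2), (1,4), (1,6), (1,8), (1,10), (2,0), (2,2), (2,4), (2,6), (2,8), (2,10)}, so |H| = 18.

18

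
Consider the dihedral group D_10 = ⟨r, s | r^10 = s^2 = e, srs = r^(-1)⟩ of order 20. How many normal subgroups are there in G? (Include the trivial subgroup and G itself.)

G has 22 subgroups. Checking conjugation-invariance by order — order 1: 1/1 normal; order 2: 1/11 normal; order 4: 0/5 normal; order 5: 1/1 normal; order 10: 3/3 normal; order 20: 1/1 normal.
Total normal subgroups: 7.

7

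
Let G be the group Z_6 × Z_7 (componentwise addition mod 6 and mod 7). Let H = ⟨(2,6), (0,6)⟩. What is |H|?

|⟨(2,6)⟩| = 21 and |⟨(0,6)⟩| = 7, so |H| is a multiple of lcm(21, 7) = 21 and divides |G| = 42.
Closing under the operation: H = {(0,0), (0,1), (0,2), (0,3), (0,4), (0,5), (0,6), (2,0), (2,1), (2,2), (2,3), (2,4), (2,5), (2,6), (4,0), (4,1), (4,2), (4,3), (4,4), (4,5), (4,6)}, so |H| = 21.

21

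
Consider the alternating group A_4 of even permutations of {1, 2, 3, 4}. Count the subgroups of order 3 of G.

|G| = 12 and 3 | 12, so subgroups of order 3 are possible by Lagrange.
The subgroups of order 3 are: {e, (1 2 3), (1 3 2)}; {e, (1 2 4), (1 4 2)}; {e, (1 3 4), (1 4 3)}; {e, (2 3 4), (2 4 3)}.
So G has 4 subgroups of order 3.

4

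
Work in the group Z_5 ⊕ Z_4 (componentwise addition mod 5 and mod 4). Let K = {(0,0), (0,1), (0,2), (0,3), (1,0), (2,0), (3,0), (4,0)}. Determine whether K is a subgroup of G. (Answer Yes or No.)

No

|K| = 8 does not divide |G| = 20, so by Lagrange K is not a subgroup.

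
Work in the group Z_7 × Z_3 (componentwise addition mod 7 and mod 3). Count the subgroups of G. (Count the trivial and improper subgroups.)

4

|G| = 21, so by Lagrange every subgroup order divides 21. Divisors: 1, 3, 7, 21.
Subgroups by order — order 1: 1; order 3: 1; order 7: 1; order 21: 1.
Total: 1 + 1 + 1 + 1 = 4.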